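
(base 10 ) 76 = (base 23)37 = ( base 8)114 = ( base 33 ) 2a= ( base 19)40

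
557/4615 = 557/4615 = 0.12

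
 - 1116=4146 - 5262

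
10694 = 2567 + 8127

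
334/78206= 167/39103= 0.00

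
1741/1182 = 1741/1182=1.47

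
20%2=0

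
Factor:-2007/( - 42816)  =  3/64 = 2^ ( - 6)*3^1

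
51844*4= 207376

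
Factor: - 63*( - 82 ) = 2^1*3^2*  7^1* 41^1 = 5166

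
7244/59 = 7244/59 = 122.78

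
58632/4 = 14658 = 14658.00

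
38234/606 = 19117/303 = 63.09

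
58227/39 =1493 = 1493.00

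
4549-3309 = 1240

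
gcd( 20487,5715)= 3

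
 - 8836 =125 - 8961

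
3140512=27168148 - 24027636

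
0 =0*5467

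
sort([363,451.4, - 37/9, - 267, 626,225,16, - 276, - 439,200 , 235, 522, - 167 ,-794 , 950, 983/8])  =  [ - 794,-439, - 276, -267,-167, - 37/9,  16, 983/8 , 200,225,235 , 363,451.4,522, 626 , 950]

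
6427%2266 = 1895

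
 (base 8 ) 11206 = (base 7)16553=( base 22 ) 9HC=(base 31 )4su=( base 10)4742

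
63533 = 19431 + 44102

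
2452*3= 7356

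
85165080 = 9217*9240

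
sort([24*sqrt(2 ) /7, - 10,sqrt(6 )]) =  [ - 10, sqrt( 6), 24*sqrt( 2 )/7]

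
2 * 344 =688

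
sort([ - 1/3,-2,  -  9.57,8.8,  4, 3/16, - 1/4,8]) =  [ - 9.57, - 2, - 1/3, - 1/4,3/16,4,8, 8.8 ] 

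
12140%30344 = 12140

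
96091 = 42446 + 53645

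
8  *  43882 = 351056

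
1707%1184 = 523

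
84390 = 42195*2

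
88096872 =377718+87719154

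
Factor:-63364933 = -17^1*1109^1*3361^1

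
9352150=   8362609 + 989541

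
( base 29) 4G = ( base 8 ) 204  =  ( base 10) 132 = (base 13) A2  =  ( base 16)84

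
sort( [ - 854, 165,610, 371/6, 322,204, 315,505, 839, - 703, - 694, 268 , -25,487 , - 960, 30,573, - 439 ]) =[ - 960,  -  854, - 703,- 694, - 439,-25, 30, 371/6, 165, 204, 268, 315 , 322,487, 505, 573,610, 839 ]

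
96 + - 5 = 91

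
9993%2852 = 1437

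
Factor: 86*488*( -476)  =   -2^6*7^1*17^1*43^1*61^1= - 19976768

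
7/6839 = 1/977=0.00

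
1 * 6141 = 6141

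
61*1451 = 88511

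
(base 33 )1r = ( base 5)220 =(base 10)60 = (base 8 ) 74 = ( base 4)330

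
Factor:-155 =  - 5^1* 31^1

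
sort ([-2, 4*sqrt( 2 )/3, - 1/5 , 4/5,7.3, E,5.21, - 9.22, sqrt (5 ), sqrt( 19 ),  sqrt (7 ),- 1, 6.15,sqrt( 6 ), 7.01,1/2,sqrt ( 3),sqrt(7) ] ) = [ - 9.22, - 2, - 1, - 1/5 , 1/2, 4/5,sqrt( 3), 4*sqrt( 2)/3,sqrt (5), sqrt( 6 ), sqrt(7),sqrt(7 ),  E, sqrt( 19),5.21, 6.15,  7.01, 7.3 ]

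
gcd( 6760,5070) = 1690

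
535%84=31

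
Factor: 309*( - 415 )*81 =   -  10387035 = - 3^5 * 5^1*83^1*103^1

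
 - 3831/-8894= 3831/8894 =0.43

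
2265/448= 5+25/448 = 5.06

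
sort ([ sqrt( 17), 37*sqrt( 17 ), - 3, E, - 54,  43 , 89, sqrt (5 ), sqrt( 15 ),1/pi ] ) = [ - 54, - 3, 1/pi , sqrt( 5),  E,sqrt(15),sqrt( 17),43,89, 37*sqrt ( 17)]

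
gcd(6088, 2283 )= 761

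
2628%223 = 175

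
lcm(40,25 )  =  200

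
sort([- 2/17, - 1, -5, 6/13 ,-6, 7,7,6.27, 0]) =[ - 6, - 5, - 1,  -  2/17, 0 , 6/13, 6.27, 7,  7]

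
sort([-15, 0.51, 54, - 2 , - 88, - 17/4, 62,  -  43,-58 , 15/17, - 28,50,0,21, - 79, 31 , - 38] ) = [ - 88,  -  79 ,-58, - 43 , - 38, - 28, - 15, - 17/4, - 2,0,0.51, 15/17, 21, 31 , 50, 54, 62 ] 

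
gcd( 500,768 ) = 4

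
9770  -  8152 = 1618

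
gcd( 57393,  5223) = 3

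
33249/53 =627  +  18/53=627.34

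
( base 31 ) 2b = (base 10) 73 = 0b1001001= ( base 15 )4d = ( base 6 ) 201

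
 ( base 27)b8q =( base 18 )178H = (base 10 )8261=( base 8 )20105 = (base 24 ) E85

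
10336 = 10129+207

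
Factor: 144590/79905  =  2^1*3^( - 1 )*7^( - 1)*19^1  =  38/21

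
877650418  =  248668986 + 628981432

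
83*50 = 4150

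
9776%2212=928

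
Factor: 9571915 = 5^1*19^2* 5303^1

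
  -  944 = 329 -1273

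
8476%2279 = 1639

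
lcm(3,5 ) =15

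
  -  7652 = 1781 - 9433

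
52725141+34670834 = 87395975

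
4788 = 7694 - 2906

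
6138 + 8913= 15051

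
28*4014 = 112392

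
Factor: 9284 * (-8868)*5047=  - 415522094064=-2^4*3^1*7^2 * 11^1*103^1*211^1*739^1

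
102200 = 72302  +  29898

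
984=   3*328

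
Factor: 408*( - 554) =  - 226032   =  -2^4*3^1*17^1 * 277^1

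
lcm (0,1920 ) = 0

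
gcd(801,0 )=801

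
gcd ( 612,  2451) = 3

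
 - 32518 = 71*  ( -458 )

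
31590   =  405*78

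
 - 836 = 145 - 981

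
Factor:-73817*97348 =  -2^2 * 97^1 * 761^1*24337^1= - 7185937316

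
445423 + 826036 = 1271459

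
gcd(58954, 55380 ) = 2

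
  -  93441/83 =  - 1126 + 17/83 = - 1125.80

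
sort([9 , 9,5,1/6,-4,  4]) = [-4,  1/6, 4,  5, 9,  9] 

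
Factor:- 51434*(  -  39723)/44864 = 1021556391/22432 = 2^( -5 )*3^1*701^ (  -  1 ) * 13241^1*25717^1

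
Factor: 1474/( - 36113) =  - 2/49 = -2^1*7^(-2)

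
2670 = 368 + 2302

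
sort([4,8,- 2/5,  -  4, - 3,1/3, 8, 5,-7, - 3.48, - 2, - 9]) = [-9,-7,-4,-3.48, - 3, - 2, - 2/5, 1/3, 4,5, 8,8 ]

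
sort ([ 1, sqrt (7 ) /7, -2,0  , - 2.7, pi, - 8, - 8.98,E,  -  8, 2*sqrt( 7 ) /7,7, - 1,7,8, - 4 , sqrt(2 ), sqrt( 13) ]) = [ - 8.98, -8, - 8, - 4, - 2.7, - 2, - 1, 0,sqrt( 7) /7, 2*sqrt ( 7) /7,1, sqrt( 2),E, pi, sqrt (13 ),7, 7, 8]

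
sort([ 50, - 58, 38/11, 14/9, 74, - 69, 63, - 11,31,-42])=[ - 69 , - 58, -42, - 11,  14/9,38/11,31, 50, 63,74]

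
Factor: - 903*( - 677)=3^1*7^1 * 43^1*677^1= 611331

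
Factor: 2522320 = 2^4*5^1* 41^1*769^1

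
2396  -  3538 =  - 1142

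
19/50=19/50= 0.38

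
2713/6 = 2713/6 = 452.17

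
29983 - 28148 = 1835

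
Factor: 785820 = 2^2*3^1*5^1*7^1*1871^1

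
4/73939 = 4/73939=0.00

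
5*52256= 261280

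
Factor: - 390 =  - 2^1*3^1*5^1*13^1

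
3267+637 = 3904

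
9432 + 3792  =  13224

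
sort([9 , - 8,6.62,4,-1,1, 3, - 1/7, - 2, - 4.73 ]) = [-8, - 4.73,- 2,-1  , - 1/7,  1,3,4,6.62,9]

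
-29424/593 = -50 +226/593=-49.62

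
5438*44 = 239272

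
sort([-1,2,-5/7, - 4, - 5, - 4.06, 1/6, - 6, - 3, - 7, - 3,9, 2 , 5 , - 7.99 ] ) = [ - 7.99 ,-7 , - 6,-5,  -  4.06, - 4,  -  3,  -  3, - 1, -5/7, 1/6,2,2,5,9 ] 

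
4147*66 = 273702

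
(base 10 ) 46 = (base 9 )51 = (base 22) 22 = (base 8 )56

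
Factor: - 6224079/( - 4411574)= 2^( - 1) * 3^1 * 887^1*2339^1*2205787^( - 1)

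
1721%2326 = 1721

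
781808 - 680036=101772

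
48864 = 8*6108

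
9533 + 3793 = 13326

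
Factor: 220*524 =2^4*5^1*11^1*131^1= 115280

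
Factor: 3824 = 2^4*239^1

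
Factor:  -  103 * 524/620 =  - 13493/155 = - 5^(  -  1)*31^(-1)*103^1 * 131^1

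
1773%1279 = 494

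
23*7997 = 183931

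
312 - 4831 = - 4519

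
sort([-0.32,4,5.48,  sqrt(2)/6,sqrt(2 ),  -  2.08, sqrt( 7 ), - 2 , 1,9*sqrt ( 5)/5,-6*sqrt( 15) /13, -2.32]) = [  -  2.32, - 2.08, - 2, - 6*sqrt(15) /13 , - 0.32, sqrt( 2)/6 , 1 , sqrt(2),sqrt(7), 4,9 * sqrt ( 5)/5,5.48] 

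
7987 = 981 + 7006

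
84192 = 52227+31965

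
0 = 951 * 0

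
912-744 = 168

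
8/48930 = 4/24465 = 0.00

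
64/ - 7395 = -1 + 7331/7395 = - 0.01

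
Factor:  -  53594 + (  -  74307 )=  - 127901 = - 79^1*1619^1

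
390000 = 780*500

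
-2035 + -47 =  - 2082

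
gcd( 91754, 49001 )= 1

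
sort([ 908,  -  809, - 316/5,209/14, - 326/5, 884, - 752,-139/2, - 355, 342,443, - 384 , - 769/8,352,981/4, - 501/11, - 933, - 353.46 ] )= [ - 933, - 809,-752, - 384, - 355, - 353.46,-769/8, - 139/2,-326/5 , - 316/5,-501/11, 209/14, 981/4 , 342, 352, 443 , 884 , 908]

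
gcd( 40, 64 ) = 8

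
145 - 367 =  - 222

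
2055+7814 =9869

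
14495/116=14495/116 = 124.96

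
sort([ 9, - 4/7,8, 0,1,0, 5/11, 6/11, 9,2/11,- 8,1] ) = [ - 8 , - 4/7 , 0,0,2/11,5/11, 6/11, 1, 1,8, 9, 9]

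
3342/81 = 41+ 7/27 = 41.26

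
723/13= 55 + 8/13=55.62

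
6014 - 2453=3561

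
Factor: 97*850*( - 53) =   -  2^1*5^2*17^1*53^1 *97^1 = - 4369850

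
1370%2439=1370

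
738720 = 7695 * 96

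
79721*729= 58116609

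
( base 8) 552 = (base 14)1bc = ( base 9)442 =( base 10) 362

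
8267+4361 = 12628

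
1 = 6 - 5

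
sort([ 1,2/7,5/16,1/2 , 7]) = [ 2/7, 5/16,1/2,1,  7 ]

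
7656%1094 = 1092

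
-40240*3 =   -  120720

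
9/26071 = 9/26071 = 0.00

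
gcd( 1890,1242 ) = 54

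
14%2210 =14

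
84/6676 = 21/1669 = 0.01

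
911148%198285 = 118008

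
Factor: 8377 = 8377^1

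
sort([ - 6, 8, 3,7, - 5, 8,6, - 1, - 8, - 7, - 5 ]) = [ - 8, - 7, - 6, - 5,-5, - 1,3,6, 7, 8, 8]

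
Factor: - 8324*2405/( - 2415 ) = 2^2*3^( - 1 )*7^ ( - 1)*13^1*23^(-1)*37^1*2081^1 = 4003844/483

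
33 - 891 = -858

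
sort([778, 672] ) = [672 , 778 ] 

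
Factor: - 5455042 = -2^1*2727521^1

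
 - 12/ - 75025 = 12/75025 = 0.00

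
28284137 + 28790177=57074314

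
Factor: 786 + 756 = 2^1 * 3^1*257^1 = 1542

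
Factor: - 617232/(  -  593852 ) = 132/127 = 2^2*3^1*11^1*127^( - 1)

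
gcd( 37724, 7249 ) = 1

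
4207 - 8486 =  - 4279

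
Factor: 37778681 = 37778681^1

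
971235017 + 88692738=1059927755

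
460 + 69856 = 70316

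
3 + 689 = 692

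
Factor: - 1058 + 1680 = 622 =2^1* 311^1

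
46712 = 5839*8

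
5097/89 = 57 + 24/89 = 57.27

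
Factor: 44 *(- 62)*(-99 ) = 270072 = 2^3*3^2*11^2 * 31^1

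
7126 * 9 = 64134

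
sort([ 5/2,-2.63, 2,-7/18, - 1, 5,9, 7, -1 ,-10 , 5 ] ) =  [ - 10, - 2.63, - 1, - 1,-7/18 , 2,5/2,5, 5,7 , 9]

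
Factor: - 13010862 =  - 2^1*3^1*281^1*7717^1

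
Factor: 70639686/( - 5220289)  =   - 2^1*3^2*13^1*127^1*823^( - 1)*2377^1*6343^( - 1) 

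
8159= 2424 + 5735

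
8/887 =8/887 = 0.01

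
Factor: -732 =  - 2^2* 3^1*61^1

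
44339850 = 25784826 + 18555024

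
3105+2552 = 5657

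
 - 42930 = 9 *(-4770)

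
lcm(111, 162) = 5994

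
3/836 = 3/836=0.00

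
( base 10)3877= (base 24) 6hd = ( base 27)58G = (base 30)497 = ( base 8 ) 7445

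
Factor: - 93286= -2^1 * 46643^1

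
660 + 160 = 820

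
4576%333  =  247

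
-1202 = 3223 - 4425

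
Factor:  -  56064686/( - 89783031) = 2^1*3^ ( - 1 )*13^( - 1 ) * 127^ ( - 1 )*18127^( - 1) * 28032343^1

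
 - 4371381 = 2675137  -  7046518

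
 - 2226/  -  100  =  22 + 13/50 = 22.26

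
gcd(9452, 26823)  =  1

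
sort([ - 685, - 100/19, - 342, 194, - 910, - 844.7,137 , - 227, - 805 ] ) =[ - 910, - 844.7, - 805, - 685, - 342, - 227,- 100/19,137, 194 ]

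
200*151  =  30200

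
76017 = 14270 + 61747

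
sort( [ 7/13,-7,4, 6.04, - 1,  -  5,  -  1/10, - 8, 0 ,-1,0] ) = [ - 8 ,- 7,  -  5, - 1, - 1, - 1/10, 0 , 0 , 7/13,4,6.04]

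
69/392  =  69/392=0.18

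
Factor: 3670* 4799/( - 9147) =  - 2^1*3^( - 1)*5^1*367^1*3049^(- 1) * 4799^1 = - 17612330/9147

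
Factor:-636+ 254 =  - 2^1*191^1 = - 382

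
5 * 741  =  3705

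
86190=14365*6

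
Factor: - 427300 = -2^2*5^2*4273^1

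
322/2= 161 = 161.00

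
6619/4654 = 1 + 1965/4654 = 1.42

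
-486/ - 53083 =486/53083 = 0.01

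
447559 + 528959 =976518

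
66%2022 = 66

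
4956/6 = 826 = 826.00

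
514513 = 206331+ 308182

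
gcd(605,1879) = 1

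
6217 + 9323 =15540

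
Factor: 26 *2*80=4160 = 2^6*5^1*13^1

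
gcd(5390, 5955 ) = 5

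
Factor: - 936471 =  - 3^1*541^1* 577^1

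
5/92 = 5/92 = 0.05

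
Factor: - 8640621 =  - 3^3*11^1*47^1*619^1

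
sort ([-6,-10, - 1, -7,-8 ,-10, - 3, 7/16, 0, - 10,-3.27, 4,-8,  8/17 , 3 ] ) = [-10, - 10,- 10,- 8, -8,  -  7,-6,- 3.27,-3,-1, 0, 7/16,8/17, 3, 4 ] 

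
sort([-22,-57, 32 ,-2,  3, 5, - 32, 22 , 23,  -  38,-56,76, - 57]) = [  -  57,-57  , -56,- 38, - 32,-22 ,  -  2, 3,5,22,23,  32,76]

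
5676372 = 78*72774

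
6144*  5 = 30720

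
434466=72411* 6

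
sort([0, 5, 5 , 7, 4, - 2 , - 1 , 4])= [ - 2,  -  1, 0 , 4,4,5, 5,7] 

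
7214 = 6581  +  633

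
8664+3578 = 12242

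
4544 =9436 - 4892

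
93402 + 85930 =179332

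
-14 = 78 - 92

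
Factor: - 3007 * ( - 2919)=3^1 *7^1  *  31^1*97^1*139^1  =  8777433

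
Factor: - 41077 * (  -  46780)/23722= 960791030/11861 = 2^1*5^1*29^( - 1) * 409^(  -  1)*  2339^1*41077^1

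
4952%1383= 803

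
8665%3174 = 2317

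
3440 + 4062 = 7502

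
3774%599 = 180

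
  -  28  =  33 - 61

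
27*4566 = 123282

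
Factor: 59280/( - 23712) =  - 2^(  -  1)*5^1  =  - 5/2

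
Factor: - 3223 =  - 11^1 * 293^1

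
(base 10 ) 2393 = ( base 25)3ki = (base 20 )5JD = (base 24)43H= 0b100101011001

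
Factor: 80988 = 2^2*3^1*17^1*397^1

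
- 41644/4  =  - 10411=-  10411.00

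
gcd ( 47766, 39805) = 7961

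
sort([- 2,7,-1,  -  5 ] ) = [  -  5,-2,-1,7]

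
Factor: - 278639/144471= -3^( - 1)*48157^( - 1)*278639^1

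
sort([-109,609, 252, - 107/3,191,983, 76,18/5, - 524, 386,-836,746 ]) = [-836,-524 , - 109, - 107/3 , 18/5, 76,  191, 252,386, 609,746,983]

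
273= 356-83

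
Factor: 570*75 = 2^1*3^2 * 5^3*19^1 = 42750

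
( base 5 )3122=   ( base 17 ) 174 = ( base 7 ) 1126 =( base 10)412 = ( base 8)634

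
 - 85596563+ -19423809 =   -  105020372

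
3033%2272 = 761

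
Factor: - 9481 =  - 19^1*499^1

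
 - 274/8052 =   -  137/4026 = - 0.03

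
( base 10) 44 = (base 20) 24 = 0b101100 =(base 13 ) 35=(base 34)1a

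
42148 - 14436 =27712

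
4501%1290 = 631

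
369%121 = 6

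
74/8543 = 74/8543 = 0.01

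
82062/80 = 41031/40 = 1025.78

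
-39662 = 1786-41448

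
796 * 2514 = 2001144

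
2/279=2/279 =0.01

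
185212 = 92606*2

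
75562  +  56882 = 132444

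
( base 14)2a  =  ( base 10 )38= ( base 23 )1f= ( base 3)1102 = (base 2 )100110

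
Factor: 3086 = 2^1*1543^1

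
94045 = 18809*5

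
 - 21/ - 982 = 21/982  =  0.02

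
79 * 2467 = 194893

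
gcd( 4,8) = 4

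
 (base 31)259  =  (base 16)826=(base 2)100000100110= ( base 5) 31321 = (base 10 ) 2086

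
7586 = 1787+5799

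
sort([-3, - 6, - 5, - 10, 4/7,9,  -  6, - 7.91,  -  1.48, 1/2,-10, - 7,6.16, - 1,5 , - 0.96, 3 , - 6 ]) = [-10,-10, - 7.91, - 7,-6, - 6, - 6, - 5, - 3, - 1.48, - 1, - 0.96, 1/2,4/7,3, 5,6.16, 9 ] 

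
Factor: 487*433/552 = 2^ (- 3)*3^(-1)*23^ ( - 1)*433^1*487^1=210871/552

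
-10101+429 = -9672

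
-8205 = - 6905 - 1300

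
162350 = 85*1910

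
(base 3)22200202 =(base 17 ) 14fe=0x18c2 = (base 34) 5GE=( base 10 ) 6338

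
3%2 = 1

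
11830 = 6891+4939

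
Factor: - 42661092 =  - 2^2 *3^1*17^1*209123^1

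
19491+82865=102356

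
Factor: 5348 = 2^2*  7^1*191^1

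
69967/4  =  69967/4=17491.75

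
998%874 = 124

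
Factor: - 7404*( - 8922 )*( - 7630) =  - 2^4*3^2 * 5^1*7^1*109^1*617^1*1487^1=- 504026263440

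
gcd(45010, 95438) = 14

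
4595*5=22975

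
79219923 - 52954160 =26265763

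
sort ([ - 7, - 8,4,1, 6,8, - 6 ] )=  [ - 8 , - 7, - 6,1,4 , 6, 8]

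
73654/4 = 18413 + 1/2 = 18413.50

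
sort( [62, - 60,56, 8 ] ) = [-60, 8, 56 , 62 ] 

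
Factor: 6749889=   3^1 *2249963^1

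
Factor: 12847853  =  67^1*233^1*823^1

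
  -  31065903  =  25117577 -56183480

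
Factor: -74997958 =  - 2^1*7^1*149^1*157^1*229^1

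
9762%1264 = 914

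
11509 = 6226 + 5283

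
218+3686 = 3904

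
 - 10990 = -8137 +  - 2853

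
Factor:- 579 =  - 3^1  *  193^1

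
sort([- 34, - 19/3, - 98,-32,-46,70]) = [ - 98, - 46, - 34, - 32, - 19/3,70]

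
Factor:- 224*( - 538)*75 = 2^6*3^1 * 5^2 *7^1*269^1 = 9038400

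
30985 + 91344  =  122329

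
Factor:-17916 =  - 2^2*3^1 * 1493^1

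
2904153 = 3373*861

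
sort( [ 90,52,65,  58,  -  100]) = [ - 100, 52,58,65,  90 ]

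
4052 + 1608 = 5660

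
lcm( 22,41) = 902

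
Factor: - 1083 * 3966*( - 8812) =37849108536 =2^3 *3^2*19^2*661^1 * 2203^1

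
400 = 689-289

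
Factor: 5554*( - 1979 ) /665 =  - 10991366/665 = - 2^1*5^( -1)*7^( - 1 )*19^( -1 )*1979^1*2777^1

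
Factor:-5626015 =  - 5^1*1125203^1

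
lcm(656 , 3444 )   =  13776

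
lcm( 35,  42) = 210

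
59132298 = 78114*757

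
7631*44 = 335764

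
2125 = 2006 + 119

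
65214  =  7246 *9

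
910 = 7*130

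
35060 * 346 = 12130760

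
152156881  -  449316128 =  - 297159247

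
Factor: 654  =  2^1*3^1*109^1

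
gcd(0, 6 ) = 6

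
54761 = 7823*7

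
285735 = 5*57147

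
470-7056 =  - 6586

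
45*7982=359190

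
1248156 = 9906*126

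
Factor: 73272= 2^3*3^1*43^1*71^1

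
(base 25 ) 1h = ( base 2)101010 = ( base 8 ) 52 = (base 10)42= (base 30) 1c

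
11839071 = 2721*4351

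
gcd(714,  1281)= 21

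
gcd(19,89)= 1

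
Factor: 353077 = 19^1*18583^1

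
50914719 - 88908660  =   - 37993941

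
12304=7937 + 4367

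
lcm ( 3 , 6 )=6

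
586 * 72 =42192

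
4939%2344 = 251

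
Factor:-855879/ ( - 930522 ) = 285293/310174 = 2^(- 1 )*31^1*9203^1*155087^(-1 )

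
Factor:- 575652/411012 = -3^( - 1 )*11^1*89^1*233^( - 1 )=- 979/699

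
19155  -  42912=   -  23757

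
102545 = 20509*5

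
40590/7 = 40590/7 = 5798.57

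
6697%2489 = 1719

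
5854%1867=253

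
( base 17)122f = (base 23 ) AAK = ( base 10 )5540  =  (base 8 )12644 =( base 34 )4qw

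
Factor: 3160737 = 3^2*149^1 * 2357^1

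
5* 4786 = 23930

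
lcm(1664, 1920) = 24960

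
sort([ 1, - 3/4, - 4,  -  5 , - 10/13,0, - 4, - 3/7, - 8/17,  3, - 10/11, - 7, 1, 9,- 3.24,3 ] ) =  [ - 7, - 5, - 4,-4,  -  3.24, - 10/11, - 10/13, - 3/4, - 8/17, - 3/7,0,  1, 1,3,3,  9]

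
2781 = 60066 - 57285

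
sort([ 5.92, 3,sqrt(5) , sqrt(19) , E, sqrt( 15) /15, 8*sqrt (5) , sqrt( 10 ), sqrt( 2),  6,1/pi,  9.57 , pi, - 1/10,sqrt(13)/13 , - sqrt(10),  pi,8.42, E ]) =[-sqrt( 10), - 1/10,  sqrt (15)/15 , sqrt(13)/13 , 1/pi,sqrt(2), sqrt(5 ) , E, E, 3,pi , pi , sqrt( 10 ),sqrt( 19), 5.92, 6 , 8.42,9.57,8*sqrt( 5) ] 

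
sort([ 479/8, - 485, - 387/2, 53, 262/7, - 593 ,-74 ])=[ - 593,  -  485, - 387/2, - 74, 262/7, 53, 479/8]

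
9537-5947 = 3590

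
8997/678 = 2999/226 = 13.27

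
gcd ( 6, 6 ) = 6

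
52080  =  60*868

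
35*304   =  10640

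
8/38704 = 1/4838 = 0.00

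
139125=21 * 6625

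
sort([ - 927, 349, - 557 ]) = [ - 927, - 557, 349 ] 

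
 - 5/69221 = -1 + 69216/69221   =  -0.00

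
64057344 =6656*9624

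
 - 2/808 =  - 1+ 403/404= - 0.00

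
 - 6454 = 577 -7031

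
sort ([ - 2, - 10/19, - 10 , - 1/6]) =[-10, - 2, -10/19, - 1/6 ]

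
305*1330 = 405650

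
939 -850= 89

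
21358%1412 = 178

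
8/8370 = 4/4185  =  0.00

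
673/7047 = 673/7047 = 0.10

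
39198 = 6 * 6533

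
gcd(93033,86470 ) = 1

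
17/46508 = 17/46508 = 0.00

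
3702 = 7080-3378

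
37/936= 37/936 = 0.04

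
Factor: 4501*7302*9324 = 2^3*3^3 * 7^2*37^1*643^1*1217^1 = 306445399848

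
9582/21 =456 + 2/7 =456.29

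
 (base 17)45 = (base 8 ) 111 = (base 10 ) 73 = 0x49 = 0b1001001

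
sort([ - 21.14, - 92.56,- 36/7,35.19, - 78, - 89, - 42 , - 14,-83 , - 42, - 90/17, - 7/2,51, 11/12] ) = [ - 92.56, - 89  , - 83, - 78,  -  42, - 42, - 21.14,-14,- 90/17, - 36/7, - 7/2,11/12,35.19,51]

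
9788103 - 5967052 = 3821051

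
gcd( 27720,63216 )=72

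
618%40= 18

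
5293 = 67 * 79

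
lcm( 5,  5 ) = 5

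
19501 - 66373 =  - 46872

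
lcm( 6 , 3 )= 6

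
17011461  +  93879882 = 110891343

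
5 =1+4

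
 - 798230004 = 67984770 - 866214774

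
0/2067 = 0 = 0.00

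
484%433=51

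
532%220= 92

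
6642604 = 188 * 35333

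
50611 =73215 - 22604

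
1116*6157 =6871212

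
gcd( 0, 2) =2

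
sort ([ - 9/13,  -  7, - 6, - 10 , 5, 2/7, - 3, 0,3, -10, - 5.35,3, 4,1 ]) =[ - 10, - 10, - 7, - 6, - 5.35,-3, - 9/13, 0,2/7, 1,3 , 3,  4,5]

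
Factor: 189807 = 3^1*151^1*419^1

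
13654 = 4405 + 9249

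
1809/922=1809/922 = 1.96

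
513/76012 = 513/76012=0.01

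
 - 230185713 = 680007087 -910192800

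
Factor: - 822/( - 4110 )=5^( - 1 ) = 1/5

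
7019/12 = 584 + 11/12 = 584.92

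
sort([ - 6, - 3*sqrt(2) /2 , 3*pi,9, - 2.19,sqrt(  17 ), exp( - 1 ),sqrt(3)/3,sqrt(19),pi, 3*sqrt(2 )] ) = [ -6 , - 2.19,-3*sqrt ( 2) /2, exp ( - 1), sqrt(3)/3, pi,sqrt ( 17 ),3*sqrt( 2 ),sqrt( 19),  9,3*pi ]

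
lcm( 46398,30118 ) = 1716726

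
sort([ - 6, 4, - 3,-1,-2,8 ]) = [ - 6,-3, - 2,  -  1, 4,8]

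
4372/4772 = 1093/1193 = 0.92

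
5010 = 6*835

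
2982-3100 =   -  118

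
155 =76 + 79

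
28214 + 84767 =112981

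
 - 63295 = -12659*5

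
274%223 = 51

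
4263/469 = 609/67 = 9.09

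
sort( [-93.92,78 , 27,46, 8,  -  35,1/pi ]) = [  -  93.92, - 35, 1/pi,8,27,46,78]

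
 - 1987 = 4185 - 6172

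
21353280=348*61360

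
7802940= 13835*564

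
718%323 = 72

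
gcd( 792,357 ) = 3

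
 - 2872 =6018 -8890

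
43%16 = 11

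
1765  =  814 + 951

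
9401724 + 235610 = 9637334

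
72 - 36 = 36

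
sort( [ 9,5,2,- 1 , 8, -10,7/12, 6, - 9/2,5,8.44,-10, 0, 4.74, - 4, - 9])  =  [-10,-10, - 9,-9/2,-4, - 1,0,7/12, 2,4.74,5, 5,6, 8,8.44,9]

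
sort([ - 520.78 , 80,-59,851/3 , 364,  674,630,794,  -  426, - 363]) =[ - 520.78,-426, - 363, - 59,80,851/3,364,630,674, 794]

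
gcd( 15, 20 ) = 5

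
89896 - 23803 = 66093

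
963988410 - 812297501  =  151690909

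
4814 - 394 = 4420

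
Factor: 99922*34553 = 2^1*47^1*109^1*317^1* 1063^1=3452604866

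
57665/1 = 57665 = 57665.00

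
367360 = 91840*4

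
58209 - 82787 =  - 24578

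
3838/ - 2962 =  - 2 + 1043/1481 = - 1.30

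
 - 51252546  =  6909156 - 58161702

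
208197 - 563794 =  - 355597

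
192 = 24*8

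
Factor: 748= 2^2*11^1*17^1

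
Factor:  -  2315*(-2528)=5852320 = 2^5 *5^1*79^1*463^1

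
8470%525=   70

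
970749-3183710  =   - 2212961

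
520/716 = 130/179 = 0.73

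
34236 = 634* 54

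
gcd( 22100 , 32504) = 68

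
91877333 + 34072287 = 125949620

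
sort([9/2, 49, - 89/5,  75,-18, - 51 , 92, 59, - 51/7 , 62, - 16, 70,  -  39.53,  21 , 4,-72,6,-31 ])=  [ - 72, - 51,-39.53, - 31, - 18, - 89/5,- 16 , - 51/7 , 4, 9/2,6, 21, 49, 59, 62,  70,75,92 ]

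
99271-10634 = 88637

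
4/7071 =4/7071=0.00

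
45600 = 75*608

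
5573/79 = 5573/79 = 70.54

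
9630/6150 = 321/205= 1.57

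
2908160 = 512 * 5680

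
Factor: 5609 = 71^1*79^1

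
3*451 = 1353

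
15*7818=117270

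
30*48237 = 1447110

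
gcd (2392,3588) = 1196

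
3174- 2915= 259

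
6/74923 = 6/74923 = 0.00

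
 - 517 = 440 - 957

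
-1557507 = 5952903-7510410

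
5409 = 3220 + 2189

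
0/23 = 0=0.00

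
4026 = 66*61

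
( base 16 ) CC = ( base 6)540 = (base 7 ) 411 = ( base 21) 9F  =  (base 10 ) 204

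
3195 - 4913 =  - 1718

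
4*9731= 38924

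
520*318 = 165360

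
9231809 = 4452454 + 4779355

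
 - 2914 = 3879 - 6793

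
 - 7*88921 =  - 622447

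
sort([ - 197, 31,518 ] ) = [  -  197, 31,518 ] 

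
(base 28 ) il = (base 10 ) 525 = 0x20d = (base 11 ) 438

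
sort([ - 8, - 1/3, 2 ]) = [  -  8, - 1/3,2]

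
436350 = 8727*50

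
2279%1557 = 722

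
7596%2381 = 453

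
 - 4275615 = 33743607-38019222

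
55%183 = 55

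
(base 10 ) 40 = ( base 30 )1a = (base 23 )1H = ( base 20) 20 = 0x28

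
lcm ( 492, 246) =492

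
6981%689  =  91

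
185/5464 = 185/5464 = 0.03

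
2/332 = 1/166 = 0.01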